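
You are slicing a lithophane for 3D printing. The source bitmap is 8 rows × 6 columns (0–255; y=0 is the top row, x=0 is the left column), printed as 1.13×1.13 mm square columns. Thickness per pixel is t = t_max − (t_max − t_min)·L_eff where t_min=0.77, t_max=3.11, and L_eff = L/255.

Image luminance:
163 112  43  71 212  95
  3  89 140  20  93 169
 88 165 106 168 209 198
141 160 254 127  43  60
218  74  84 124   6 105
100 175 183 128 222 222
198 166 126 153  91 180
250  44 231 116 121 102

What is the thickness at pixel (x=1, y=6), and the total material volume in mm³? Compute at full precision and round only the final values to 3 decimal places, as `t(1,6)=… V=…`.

t(1,6)=1.587 V=116.233

span = t_max - t_min = 3.11 - 0.77 = 2.340
L(1,6) = 166, L_eff = 166/255 = 0.650980
t(1,6) = 3.11 - 2.340·0.650980 = 1.587
Σt over all 8·6 pixels = 193434/2125 ≈ 91.0277647
V = pitch²·Σt = 1.13²·193434/2125 = 116.233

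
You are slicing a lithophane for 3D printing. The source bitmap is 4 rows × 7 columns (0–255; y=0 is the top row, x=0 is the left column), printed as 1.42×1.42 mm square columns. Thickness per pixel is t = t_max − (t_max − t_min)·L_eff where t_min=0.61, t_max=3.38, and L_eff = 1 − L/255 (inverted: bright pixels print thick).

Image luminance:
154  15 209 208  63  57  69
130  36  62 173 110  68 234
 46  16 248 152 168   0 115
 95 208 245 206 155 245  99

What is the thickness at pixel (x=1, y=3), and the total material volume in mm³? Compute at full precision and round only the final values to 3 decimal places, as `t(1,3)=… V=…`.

span = t_max - t_min = 3.38 - 0.61 = 2.770
L(1,3) = 208, L_eff = 1 - 208/255 = 0.184314 (inverted)
t(1,3) = 3.38 - 2.770·0.184314 = 2.869
Σt over all 4·7 pixels = 714431/12750 ≈ 56.0338039
V = pitch²·Σt = 1.42²·714431/12750 = 112.987

t(1,3)=2.869 V=112.987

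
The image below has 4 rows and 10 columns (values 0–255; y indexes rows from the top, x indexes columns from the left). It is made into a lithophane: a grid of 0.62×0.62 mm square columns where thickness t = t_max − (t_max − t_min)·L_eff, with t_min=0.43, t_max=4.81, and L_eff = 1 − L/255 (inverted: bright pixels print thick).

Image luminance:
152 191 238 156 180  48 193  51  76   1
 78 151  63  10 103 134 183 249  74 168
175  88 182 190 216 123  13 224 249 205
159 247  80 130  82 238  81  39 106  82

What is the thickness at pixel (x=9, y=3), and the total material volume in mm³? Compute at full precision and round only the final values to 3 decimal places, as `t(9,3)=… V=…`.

span = t_max - t_min = 4.81 - 0.43 = 4.380
L(9,3) = 82, L_eff = 1 - 82/255 = 0.678431 (inverted)
t(9,3) = 4.81 - 4.380·0.678431 = 1.838
Σt over all 4·10 pixels = 233942/2125 ≈ 110.0903529
V = pitch²·Σt = 0.62²·233942/2125 = 42.319

t(9,3)=1.838 V=42.319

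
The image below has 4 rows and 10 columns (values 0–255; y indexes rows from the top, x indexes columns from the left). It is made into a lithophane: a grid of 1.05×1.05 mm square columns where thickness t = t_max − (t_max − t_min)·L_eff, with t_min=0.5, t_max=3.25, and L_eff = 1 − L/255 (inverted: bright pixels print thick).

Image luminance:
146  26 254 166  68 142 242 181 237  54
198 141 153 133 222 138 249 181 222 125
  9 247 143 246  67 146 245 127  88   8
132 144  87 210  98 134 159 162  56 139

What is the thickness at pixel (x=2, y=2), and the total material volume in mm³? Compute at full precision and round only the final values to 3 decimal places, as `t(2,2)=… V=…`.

t(2,2)=2.042 V=92.497

span = t_max - t_min = 3.25 - 0.5 = 2.750
L(2,2) = 143, L_eff = 1 - 143/255 = 0.439216 (inverted)
t(2,2) = 3.25 - 2.750·0.439216 = 2.042
Σt over all 4·10 pixels = 5705/68 ≈ 83.8970588
V = pitch²·Σt = 1.05²·5705/68 = 92.497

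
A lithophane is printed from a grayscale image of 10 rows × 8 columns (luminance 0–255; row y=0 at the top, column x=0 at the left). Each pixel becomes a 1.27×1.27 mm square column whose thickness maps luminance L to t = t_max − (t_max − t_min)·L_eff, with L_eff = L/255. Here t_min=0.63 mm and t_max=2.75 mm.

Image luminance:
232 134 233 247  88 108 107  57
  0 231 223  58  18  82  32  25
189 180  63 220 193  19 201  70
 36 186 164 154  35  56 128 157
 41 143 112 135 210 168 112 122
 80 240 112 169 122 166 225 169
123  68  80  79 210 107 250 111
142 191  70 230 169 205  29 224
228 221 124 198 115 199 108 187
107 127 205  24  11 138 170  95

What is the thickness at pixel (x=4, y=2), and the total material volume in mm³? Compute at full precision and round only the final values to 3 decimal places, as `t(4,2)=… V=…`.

span = t_max - t_min = 2.75 - 0.63 = 2.120
L(4,2) = 193, L_eff = 193/255 = 0.756863
t(4,2) = 2.75 - 2.120·0.756863 = 1.145
Σt over all 10·8 pixels = 276753/2125 ≈ 130.2367059
V = pitch²·Σt = 1.27²·276753/2125 = 210.059

t(4,2)=1.145 V=210.059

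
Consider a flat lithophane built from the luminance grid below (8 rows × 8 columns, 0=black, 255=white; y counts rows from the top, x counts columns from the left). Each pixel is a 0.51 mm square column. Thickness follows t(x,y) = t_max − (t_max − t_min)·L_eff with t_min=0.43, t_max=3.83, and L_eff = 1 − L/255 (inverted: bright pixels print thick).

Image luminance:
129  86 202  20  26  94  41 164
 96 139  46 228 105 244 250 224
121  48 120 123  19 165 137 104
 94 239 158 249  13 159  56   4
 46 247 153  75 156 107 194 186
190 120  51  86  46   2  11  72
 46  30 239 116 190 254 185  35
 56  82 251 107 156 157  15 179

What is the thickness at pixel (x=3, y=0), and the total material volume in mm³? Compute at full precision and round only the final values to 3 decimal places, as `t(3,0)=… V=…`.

t(3,0)=0.697 V=34.011

span = t_max - t_min = 3.83 - 0.43 = 3.400
L(3,0) = 20, L_eff = 1 - 20/255 = 0.921569 (inverted)
t(3,0) = 3.83 - 3.400·0.921569 = 0.697
Σt over all 8·8 pixels = 130.76
V = pitch²·Σt = 0.51²·130.76 = 34.011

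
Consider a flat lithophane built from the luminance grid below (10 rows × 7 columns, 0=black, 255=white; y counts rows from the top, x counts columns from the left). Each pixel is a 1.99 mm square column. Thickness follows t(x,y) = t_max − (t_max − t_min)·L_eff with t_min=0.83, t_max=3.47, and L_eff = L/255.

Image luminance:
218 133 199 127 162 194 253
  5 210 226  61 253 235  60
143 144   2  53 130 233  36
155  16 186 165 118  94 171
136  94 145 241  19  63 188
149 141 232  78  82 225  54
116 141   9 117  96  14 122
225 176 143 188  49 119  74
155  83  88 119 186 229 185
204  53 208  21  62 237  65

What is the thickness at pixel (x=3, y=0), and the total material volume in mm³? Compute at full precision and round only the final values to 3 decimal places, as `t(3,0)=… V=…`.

span = t_max - t_min = 3.47 - 0.83 = 2.640
L(3,0) = 127, L_eff = 127/255 = 0.498039
t(3,0) = 3.47 - 2.640·0.498039 = 2.155
Σt over all 10·7 pixels = 622553/4250 ≈ 146.4830588
V = pitch²·Σt = 1.99²·622553/4250 = 580.088

t(3,0)=2.155 V=580.088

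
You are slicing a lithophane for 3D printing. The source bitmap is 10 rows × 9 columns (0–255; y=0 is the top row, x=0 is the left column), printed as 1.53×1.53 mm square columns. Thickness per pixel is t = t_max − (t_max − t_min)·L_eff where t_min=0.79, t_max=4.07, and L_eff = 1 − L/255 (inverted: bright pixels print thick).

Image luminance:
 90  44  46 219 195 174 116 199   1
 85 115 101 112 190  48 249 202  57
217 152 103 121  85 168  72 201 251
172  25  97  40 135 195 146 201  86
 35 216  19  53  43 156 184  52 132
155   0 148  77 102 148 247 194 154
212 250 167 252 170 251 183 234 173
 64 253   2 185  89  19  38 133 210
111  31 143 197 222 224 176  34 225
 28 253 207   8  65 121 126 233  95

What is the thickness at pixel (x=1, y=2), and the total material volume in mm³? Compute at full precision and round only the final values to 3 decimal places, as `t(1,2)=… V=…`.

span = t_max - t_min = 4.07 - 0.79 = 3.280
L(1,2) = 152, L_eff = 1 - 152/255 = 0.403922 (inverted)
t(1,2) = 4.07 - 3.280·0.403922 = 2.745
Σt over all 10·9 pixels = 2908801/12750 ≈ 228.1412549
V = pitch²·Σt = 1.53²·2908801/12750 = 534.056

t(1,2)=2.745 V=534.056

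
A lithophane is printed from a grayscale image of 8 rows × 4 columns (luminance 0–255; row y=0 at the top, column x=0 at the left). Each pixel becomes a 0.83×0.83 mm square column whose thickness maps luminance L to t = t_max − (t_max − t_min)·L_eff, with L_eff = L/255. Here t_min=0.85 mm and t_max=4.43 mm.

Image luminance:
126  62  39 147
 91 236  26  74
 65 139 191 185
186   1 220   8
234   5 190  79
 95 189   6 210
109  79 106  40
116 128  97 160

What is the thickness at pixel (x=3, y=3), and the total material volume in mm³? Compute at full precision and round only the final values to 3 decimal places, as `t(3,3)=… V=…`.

span = t_max - t_min = 4.43 - 0.85 = 3.580
L(3,3) = 8, L_eff = 8/255 = 0.031373
t(3,3) = 4.43 - 3.580·0.031373 = 4.318
Σt over all 8·4 pixels = 385353/4250 ≈ 90.6712941
V = pitch²·Σt = 0.83²·385353/4250 = 62.463

t(3,3)=4.318 V=62.463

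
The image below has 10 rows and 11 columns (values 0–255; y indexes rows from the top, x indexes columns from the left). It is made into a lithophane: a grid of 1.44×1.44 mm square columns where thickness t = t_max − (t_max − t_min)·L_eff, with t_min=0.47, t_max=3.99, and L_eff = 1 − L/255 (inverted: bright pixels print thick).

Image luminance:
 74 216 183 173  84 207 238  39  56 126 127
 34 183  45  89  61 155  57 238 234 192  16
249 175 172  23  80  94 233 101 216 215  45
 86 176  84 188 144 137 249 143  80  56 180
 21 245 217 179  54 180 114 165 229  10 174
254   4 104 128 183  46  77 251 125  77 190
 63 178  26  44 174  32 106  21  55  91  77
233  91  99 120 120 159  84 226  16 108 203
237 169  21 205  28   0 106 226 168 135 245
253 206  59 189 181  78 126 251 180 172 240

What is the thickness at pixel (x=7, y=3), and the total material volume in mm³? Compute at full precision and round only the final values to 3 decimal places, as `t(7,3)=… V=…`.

span = t_max - t_min = 3.99 - 0.47 = 3.520
L(7,3) = 143, L_eff = 1 - 143/255 = 0.439216 (inverted)
t(7,3) = 3.99 - 3.520·0.439216 = 2.444
Σt over all 10·11 pixels = 1086877/4250 ≈ 255.7357647
V = pitch²·Σt = 1.44²·1086877/4250 = 530.294

t(7,3)=2.444 V=530.294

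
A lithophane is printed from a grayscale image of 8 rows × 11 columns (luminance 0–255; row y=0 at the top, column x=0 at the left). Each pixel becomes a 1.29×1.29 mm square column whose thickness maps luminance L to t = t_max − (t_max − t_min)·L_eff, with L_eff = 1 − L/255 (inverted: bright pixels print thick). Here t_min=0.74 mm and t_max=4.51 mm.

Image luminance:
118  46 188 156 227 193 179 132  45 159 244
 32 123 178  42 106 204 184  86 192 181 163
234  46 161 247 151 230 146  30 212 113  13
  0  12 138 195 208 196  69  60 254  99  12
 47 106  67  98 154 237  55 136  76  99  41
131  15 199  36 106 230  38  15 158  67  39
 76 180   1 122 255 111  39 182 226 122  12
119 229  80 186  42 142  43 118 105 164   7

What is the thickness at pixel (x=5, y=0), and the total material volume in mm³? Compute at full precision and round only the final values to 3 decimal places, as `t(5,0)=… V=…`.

span = t_max - t_min = 4.51 - 0.74 = 3.770
L(5,0) = 193, L_eff = 1 - 193/255 = 0.243137 (inverted)
t(5,0) = 4.51 - 3.770·0.243137 = 3.593
Σt over all 8·11 pixels = 1140023/5100 ≈ 223.5339216
V = pitch²·Σt = 1.29²·1140023/5100 = 371.983

t(5,0)=3.593 V=371.983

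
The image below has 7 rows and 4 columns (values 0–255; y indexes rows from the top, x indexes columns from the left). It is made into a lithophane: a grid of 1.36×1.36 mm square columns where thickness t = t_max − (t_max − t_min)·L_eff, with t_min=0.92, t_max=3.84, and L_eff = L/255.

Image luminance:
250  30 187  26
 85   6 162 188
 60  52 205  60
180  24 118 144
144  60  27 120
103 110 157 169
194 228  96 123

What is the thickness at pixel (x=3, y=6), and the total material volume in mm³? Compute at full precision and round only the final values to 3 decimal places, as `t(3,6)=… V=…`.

span = t_max - t_min = 3.84 - 0.92 = 2.920
L(3,6) = 123, L_eff = 123/255 = 0.482353
t(3,6) = 3.84 - 2.920·0.482353 = 2.432
Σt over all 7·4 pixels = 443956/6375 ≈ 69.6401569
V = pitch²·Σt = 1.36²·443956/6375 = 128.806

t(3,6)=2.432 V=128.806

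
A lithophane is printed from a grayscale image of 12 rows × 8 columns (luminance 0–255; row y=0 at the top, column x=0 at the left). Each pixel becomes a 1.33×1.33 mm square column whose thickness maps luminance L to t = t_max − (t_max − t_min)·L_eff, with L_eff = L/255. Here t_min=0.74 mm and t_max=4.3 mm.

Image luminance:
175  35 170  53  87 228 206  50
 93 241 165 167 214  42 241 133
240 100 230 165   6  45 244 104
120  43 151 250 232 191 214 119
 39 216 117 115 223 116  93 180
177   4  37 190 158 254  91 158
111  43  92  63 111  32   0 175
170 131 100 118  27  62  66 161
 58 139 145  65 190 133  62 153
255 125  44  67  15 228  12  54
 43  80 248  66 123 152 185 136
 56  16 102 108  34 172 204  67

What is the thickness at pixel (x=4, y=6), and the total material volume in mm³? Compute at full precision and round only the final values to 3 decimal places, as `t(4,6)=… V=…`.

span = t_max - t_min = 4.3 - 0.74 = 3.560
L(4,6) = 111, L_eff = 111/255 = 0.435294
t(4,6) = 4.3 - 3.560·0.435294 = 2.750
Σt over all 12·8 pixels = 1570631/6375 ≈ 246.3734902
V = pitch²·Σt = 1.33²·1570631/6375 = 435.810

t(4,6)=2.750 V=435.810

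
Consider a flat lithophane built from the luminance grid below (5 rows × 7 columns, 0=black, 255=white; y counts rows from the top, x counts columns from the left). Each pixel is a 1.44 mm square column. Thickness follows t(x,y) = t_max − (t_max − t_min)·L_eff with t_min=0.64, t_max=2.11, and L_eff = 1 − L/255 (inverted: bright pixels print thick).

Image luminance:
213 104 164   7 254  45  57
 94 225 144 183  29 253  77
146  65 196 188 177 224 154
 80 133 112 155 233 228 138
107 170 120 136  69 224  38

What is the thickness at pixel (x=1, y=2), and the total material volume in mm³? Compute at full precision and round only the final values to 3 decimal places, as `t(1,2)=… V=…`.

t(1,2)=1.015 V=105.524

span = t_max - t_min = 2.11 - 0.64 = 1.470
L(1,2) = 65, L_eff = 1 - 65/255 = 0.745098 (inverted)
t(1,2) = 2.11 - 1.470·0.745098 = 1.015
Σt over all 5·7 pixels = 216279/4250 ≈ 50.8891765
V = pitch²·Σt = 1.44²·216279/4250 = 105.524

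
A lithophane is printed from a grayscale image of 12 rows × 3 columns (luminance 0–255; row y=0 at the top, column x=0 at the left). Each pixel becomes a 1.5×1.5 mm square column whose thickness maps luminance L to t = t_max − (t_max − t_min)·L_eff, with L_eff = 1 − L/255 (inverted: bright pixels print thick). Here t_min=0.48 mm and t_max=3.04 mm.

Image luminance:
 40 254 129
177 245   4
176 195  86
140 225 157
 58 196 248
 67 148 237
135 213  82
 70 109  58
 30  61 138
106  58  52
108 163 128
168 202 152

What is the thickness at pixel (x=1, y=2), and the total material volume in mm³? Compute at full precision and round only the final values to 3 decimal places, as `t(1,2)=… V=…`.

t(1,2)=2.438 V=147.642

span = t_max - t_min = 3.04 - 0.48 = 2.560
L(1,2) = 195, L_eff = 1 - 195/255 = 0.235294 (inverted)
t(1,2) = 3.04 - 2.560·0.235294 = 2.438
Σt over all 12·3 pixels = 27888/425 ≈ 65.6188235
V = pitch²·Σt = 1.5²·27888/425 = 147.642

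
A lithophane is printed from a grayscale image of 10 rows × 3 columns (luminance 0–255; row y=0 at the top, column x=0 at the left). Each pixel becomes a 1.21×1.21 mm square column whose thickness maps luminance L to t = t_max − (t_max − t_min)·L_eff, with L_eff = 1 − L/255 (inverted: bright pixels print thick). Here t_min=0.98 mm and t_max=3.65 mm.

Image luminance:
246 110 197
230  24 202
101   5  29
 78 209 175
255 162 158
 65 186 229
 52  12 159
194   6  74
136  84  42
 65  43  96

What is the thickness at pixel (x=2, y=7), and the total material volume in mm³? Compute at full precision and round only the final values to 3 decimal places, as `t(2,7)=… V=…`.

span = t_max - t_min = 3.65 - 0.98 = 2.670
L(2,7) = 74, L_eff = 1 - 74/255 = 0.709804 (inverted)
t(2,7) = 3.65 - 2.670·0.709804 = 1.755
Σt over all 10·3 pixels = 143109/2125 ≈ 67.3454118
V = pitch²·Σt = 1.21²·143109/2125 = 98.600

t(2,7)=1.755 V=98.600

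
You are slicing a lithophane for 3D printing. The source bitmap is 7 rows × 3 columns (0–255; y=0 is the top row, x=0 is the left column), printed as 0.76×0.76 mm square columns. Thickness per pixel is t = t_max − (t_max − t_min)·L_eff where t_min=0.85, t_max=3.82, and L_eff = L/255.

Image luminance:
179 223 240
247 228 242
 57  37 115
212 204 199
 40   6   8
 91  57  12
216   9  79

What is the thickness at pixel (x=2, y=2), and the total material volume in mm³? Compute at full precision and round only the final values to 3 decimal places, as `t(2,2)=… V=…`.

span = t_max - t_min = 3.82 - 0.85 = 2.970
L(2,2) = 115, L_eff = 115/255 = 0.450980
t(2,2) = 3.82 - 2.970·0.450980 = 2.481
Σt over all 7·3 pixels = 414471/8500 ≈ 48.7612941
V = pitch²·Σt = 0.76²·414471/8500 = 28.165

t(2,2)=2.481 V=28.165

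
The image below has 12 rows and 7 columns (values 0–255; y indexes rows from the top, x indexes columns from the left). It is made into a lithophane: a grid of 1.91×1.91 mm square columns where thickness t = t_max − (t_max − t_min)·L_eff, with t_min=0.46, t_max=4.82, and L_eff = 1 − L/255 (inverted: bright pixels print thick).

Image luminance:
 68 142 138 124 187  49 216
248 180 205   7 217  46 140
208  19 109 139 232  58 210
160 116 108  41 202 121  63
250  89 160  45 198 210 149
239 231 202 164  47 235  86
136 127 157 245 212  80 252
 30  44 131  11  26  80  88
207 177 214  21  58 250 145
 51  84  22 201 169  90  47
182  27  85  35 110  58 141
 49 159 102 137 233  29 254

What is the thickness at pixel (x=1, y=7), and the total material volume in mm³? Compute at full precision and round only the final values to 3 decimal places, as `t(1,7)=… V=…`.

span = t_max - t_min = 4.82 - 0.46 = 4.360
L(1,7) = 44, L_eff = 1 - 44/255 = 0.827451 (inverted)
t(1,7) = 4.82 - 4.360·0.827451 = 1.212
Σt over all 12·7 pixels = 1446856/6375 ≈ 226.9578039
V = pitch²·Σt = 1.91²·1446856/6375 = 827.965

t(1,7)=1.212 V=827.965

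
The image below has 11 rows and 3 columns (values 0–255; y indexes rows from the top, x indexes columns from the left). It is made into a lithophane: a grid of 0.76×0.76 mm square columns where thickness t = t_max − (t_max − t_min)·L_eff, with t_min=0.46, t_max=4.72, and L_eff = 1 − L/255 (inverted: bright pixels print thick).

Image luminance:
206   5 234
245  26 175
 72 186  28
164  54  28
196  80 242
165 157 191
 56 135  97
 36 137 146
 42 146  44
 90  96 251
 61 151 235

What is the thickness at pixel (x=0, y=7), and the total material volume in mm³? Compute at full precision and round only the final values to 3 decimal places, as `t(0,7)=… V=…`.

t(0,7)=1.061 V=49.073

span = t_max - t_min = 4.72 - 0.46 = 4.260
L(0,7) = 36, L_eff = 1 - 36/255 = 0.858824 (inverted)
t(0,7) = 4.72 - 4.260·0.858824 = 1.061
Σt over all 11·3 pixels = 180541/2125 ≈ 84.9604706
V = pitch²·Σt = 0.76²·180541/2125 = 49.073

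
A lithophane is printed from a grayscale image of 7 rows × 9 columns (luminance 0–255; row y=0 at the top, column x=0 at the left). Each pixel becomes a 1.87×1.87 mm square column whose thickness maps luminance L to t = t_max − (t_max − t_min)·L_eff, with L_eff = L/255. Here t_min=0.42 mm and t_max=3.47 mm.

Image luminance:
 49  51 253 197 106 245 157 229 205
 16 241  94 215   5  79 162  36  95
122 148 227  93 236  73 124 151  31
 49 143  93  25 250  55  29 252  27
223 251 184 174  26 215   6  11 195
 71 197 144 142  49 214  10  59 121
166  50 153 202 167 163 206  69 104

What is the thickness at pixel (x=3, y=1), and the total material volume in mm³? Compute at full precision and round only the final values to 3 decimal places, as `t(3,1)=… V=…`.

t(3,1)=0.898 V=424.206

span = t_max - t_min = 3.47 - 0.42 = 3.050
L(3,1) = 215, L_eff = 215/255 = 0.843137
t(3,1) = 3.47 - 3.050·0.843137 = 0.898
Σt over all 7·9 pixels = 154669/1275 ≈ 121.3090196
V = pitch²·Σt = 1.87²·154669/1275 = 424.206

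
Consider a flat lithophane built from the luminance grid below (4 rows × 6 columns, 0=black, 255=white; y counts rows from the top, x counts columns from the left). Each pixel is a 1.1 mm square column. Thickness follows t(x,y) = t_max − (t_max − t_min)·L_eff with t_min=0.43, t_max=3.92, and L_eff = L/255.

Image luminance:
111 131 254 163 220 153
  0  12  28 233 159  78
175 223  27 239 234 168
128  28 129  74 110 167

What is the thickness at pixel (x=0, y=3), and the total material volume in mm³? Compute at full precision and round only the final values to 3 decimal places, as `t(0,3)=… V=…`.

t(0,3)=2.168 V=60.115

span = t_max - t_min = 3.92 - 0.43 = 3.490
L(0,3) = 128, L_eff = 128/255 = 0.501961
t(0,3) = 3.92 - 3.490·0.501961 = 2.168
Σt over all 4·6 pixels = 316721/6375 ≈ 49.6817255
V = pitch²·Σt = 1.1²·316721/6375 = 60.115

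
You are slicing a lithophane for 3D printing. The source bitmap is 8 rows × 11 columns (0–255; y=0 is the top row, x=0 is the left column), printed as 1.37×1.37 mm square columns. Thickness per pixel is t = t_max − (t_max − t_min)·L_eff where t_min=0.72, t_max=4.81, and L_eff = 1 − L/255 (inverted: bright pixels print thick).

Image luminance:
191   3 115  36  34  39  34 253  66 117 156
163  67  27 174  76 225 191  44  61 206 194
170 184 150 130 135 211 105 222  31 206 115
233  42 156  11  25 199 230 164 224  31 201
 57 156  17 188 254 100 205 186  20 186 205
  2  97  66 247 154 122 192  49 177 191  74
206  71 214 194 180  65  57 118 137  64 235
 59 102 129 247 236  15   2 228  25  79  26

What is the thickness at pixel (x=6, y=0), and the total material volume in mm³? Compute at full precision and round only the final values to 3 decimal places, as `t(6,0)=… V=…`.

t(6,0)=1.265 V=458.524

span = t_max - t_min = 4.81 - 0.72 = 4.090
L(6,0) = 34, L_eff = 1 - 34/255 = 0.866667 (inverted)
t(6,0) = 4.81 - 4.090·0.866667 = 1.265
Σt over all 8·11 pixels = 6229609/25500 ≈ 244.2983922
V = pitch²·Σt = 1.37²·6229609/25500 = 458.524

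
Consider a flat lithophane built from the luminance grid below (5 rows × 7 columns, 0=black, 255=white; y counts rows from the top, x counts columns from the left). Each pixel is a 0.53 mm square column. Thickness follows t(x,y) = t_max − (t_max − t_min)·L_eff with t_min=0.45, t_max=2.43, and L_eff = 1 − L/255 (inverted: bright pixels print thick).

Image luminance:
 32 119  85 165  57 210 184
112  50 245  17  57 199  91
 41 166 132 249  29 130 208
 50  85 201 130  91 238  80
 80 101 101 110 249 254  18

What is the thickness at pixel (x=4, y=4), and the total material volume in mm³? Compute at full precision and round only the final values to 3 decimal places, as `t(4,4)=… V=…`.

span = t_max - t_min = 2.43 - 0.45 = 1.980
L(4,4) = 249, L_eff = 1 - 249/255 = 0.023529 (inverted)
t(4,4) = 2.43 - 1.980·0.023529 = 2.383
Σt over all 5·7 pixels = 422031/8500 ≈ 49.6507059
V = pitch²·Σt = 0.53²·422031/8500 = 13.947

t(4,4)=2.383 V=13.947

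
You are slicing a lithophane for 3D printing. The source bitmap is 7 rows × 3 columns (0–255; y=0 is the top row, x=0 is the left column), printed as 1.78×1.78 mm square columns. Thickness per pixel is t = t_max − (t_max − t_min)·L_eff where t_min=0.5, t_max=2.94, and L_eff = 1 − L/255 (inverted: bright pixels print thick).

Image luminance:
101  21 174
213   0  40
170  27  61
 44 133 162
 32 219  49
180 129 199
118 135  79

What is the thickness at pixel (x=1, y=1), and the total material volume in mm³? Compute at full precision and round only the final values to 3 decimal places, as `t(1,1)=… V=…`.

t(1,1)=0.500 V=102.573

span = t_max - t_min = 2.94 - 0.5 = 2.440
L(1,1) = 0, L_eff = 1 - 0/255 = 1.000000 (inverted)
t(1,1) = 2.94 - 2.440·1.000000 = 0.500
Σt over all 7·3 pixels = 137589/4250 ≈ 32.3738824
V = pitch²·Σt = 1.78²·137589/4250 = 102.573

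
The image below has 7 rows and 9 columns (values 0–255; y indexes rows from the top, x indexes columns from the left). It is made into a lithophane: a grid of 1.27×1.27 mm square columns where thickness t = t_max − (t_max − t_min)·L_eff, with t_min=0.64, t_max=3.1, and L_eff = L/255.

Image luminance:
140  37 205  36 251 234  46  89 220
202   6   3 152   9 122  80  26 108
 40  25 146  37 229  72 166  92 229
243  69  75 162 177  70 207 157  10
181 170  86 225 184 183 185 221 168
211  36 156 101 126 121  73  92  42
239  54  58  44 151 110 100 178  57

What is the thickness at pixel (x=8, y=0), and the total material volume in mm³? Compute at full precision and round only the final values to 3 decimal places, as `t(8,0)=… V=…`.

t(8,0)=0.978 V=194.816

span = t_max - t_min = 3.1 - 0.64 = 2.460
L(8,0) = 220, L_eff = 220/255 = 0.862745
t(8,0) = 3.1 - 2.460·0.862745 = 0.978
Σt over all 7·9 pixels = 513341/4250 ≈ 120.7861176
V = pitch²·Σt = 1.27²·513341/4250 = 194.816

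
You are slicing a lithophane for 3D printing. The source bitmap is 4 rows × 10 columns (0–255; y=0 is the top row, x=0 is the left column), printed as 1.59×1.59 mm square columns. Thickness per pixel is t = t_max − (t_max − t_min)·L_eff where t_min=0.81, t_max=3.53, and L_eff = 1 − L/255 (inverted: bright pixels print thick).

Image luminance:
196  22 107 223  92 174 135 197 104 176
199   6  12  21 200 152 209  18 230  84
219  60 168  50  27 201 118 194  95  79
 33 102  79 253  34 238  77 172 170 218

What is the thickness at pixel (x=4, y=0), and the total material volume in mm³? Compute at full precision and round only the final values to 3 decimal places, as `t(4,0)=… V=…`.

t(4,0)=1.791 V=220.626

span = t_max - t_min = 3.53 - 0.81 = 2.720
L(4,0) = 92, L_eff = 1 - 92/255 = 0.639216 (inverted)
t(4,0) = 3.53 - 2.720·0.639216 = 1.791
Σt over all 4·10 pixels = 32726/375 ≈ 87.2693333
V = pitch²·Σt = 1.59²·32726/375 = 220.626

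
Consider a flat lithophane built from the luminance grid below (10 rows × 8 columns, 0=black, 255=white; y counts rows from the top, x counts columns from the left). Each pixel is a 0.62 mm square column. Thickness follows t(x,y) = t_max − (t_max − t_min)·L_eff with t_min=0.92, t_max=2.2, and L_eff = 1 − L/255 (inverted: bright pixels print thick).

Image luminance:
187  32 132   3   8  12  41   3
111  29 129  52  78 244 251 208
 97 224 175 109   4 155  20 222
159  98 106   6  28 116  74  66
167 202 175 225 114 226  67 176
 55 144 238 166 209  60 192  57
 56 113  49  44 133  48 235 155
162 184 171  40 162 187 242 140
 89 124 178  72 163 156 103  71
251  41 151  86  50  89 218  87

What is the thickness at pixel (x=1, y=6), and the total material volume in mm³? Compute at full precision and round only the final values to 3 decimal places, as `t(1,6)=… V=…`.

span = t_max - t_min = 2.2 - 0.92 = 1.280
L(1,6) = 113, L_eff = 1 - 113/255 = 0.556863 (inverted)
t(1,6) = 2.2 - 1.280·0.556863 = 1.487
Σt over all 10·8 pixels = 259888/2125 ≈ 122.3002353
V = pitch²·Σt = 0.62²·259888/2125 = 47.012

t(1,6)=1.487 V=47.012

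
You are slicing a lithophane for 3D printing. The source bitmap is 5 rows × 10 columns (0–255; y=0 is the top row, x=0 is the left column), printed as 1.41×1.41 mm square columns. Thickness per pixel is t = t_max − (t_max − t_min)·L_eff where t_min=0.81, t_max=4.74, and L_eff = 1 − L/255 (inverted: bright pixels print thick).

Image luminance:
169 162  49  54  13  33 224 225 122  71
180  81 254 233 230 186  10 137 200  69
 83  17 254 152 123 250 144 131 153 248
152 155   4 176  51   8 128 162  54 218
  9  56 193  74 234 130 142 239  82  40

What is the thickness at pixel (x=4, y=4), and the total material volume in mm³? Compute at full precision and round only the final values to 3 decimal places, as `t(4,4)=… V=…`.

span = t_max - t_min = 4.74 - 0.81 = 3.930
L(4,4) = 234, L_eff = 1 - 234/255 = 0.082353 (inverted)
t(4,4) = 4.74 - 3.930·0.082353 = 4.416
Σt over all 5·10 pixels = 602067/4250 ≈ 141.6628235
V = pitch²·Σt = 1.41²·602067/4250 = 281.640

t(4,4)=4.416 V=281.640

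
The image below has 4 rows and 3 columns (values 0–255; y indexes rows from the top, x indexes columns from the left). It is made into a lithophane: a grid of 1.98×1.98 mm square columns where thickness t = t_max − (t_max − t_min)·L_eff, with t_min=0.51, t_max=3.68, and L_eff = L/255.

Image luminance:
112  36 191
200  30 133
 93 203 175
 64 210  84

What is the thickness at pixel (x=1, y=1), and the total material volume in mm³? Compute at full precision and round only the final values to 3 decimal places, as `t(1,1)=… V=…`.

t(1,1)=3.307 V=98.510

span = t_max - t_min = 3.68 - 0.51 = 3.170
L(1,1) = 30, L_eff = 30/255 = 0.117647
t(1,1) = 3.68 - 3.170·0.117647 = 3.307
Σt over all 4·3 pixels = 640753/25500 ≈ 25.1275686
V = pitch²·Σt = 1.98²·640753/25500 = 98.510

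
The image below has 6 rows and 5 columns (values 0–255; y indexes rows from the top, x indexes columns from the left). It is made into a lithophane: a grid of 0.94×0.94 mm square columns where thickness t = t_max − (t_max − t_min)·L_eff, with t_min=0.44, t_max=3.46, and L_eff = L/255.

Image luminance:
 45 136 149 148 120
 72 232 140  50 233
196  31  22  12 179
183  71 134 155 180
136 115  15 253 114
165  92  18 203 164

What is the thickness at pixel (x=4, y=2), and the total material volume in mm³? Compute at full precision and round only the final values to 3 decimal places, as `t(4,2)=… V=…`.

span = t_max - t_min = 3.46 - 0.44 = 3.020
L(4,2) = 179, L_eff = 179/255 = 0.701961
t(4,2) = 3.46 - 3.020·0.701961 = 1.340
Σt over all 6·5 pixels = 755237/12750 ≈ 59.2342745
V = pitch²·Σt = 0.94²·755237/12750 = 52.339

t(4,2)=1.340 V=52.339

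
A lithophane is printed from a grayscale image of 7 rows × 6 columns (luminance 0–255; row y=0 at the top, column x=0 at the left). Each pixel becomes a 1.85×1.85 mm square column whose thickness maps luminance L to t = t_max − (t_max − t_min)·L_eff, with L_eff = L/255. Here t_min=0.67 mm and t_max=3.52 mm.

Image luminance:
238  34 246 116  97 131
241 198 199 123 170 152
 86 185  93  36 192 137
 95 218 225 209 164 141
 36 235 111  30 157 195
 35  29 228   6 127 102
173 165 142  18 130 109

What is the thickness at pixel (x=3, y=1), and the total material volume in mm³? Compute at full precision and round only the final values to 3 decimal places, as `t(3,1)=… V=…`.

span = t_max - t_min = 3.52 - 0.67 = 2.850
L(3,1) = 123, L_eff = 123/255 = 0.482353
t(3,1) = 3.52 - 2.850·0.482353 = 2.145
Σt over all 7·6 pixels = 71001/850 ≈ 83.5305882
V = pitch²·Σt = 1.85²·71001/850 = 285.883

t(3,1)=2.145 V=285.883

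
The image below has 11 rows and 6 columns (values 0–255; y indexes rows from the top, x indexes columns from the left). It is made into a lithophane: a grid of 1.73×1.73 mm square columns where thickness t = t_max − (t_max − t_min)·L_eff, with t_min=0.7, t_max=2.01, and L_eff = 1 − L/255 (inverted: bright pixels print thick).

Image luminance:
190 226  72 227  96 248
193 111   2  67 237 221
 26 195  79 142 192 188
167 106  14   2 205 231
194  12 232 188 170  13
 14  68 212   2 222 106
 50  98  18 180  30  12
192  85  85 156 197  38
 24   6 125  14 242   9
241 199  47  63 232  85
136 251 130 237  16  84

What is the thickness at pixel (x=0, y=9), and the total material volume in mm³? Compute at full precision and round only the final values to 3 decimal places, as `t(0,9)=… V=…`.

t(0,9)=1.938 V=263.611

span = t_max - t_min = 2.01 - 0.7 = 1.310
L(0,9) = 241, L_eff = 1 - 241/255 = 0.054902 (inverted)
t(0,9) = 2.01 - 1.310·0.054902 = 1.938
Σt over all 11·6 pixels = 561503/6375 ≈ 88.0789020
V = pitch²·Σt = 1.73²·561503/6375 = 263.611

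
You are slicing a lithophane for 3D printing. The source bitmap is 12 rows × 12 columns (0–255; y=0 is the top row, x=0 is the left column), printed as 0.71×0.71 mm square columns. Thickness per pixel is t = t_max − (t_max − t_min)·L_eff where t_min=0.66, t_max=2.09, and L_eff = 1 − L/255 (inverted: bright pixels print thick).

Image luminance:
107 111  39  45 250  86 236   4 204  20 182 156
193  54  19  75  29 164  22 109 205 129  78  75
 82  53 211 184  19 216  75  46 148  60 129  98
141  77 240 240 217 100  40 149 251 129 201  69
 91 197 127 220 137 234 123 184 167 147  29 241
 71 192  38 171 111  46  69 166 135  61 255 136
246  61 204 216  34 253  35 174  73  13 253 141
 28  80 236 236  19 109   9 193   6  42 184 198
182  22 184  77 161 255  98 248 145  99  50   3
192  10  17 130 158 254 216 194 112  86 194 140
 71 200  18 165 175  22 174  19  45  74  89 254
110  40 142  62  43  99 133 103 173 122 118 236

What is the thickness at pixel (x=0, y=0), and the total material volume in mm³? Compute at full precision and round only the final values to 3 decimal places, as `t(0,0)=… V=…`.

span = t_max - t_min = 2.09 - 0.66 = 1.430
L(0,0) = 107, L_eff = 1 - 107/255 = 0.580392 (inverted)
t(0,0) = 2.09 - 1.430·0.580392 = 1.260
Σt over all 12·12 pixels = 417318/2125 ≈ 196.3849412
V = pitch²·Σt = 0.71²·417318/2125 = 98.998

t(0,0)=1.260 V=98.998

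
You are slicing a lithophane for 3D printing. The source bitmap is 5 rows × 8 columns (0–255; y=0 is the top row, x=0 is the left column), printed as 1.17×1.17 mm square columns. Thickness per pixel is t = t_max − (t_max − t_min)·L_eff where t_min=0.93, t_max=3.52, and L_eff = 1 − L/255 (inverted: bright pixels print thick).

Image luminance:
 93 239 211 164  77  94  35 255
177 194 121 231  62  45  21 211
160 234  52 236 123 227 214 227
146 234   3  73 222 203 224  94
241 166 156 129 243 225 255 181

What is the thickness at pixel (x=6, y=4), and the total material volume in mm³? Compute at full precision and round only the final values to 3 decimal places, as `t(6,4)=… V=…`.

t(6,4)=3.520 V=141.270

span = t_max - t_min = 3.52 - 0.93 = 2.590
L(6,4) = 255, L_eff = 1 - 255/255 = 0.000000 (inverted)
t(6,4) = 3.52 - 2.590·0.000000 = 3.520
Σt over all 5·8 pixels = 438597/4250 ≈ 103.1992941
V = pitch²·Σt = 1.17²·438597/4250 = 141.270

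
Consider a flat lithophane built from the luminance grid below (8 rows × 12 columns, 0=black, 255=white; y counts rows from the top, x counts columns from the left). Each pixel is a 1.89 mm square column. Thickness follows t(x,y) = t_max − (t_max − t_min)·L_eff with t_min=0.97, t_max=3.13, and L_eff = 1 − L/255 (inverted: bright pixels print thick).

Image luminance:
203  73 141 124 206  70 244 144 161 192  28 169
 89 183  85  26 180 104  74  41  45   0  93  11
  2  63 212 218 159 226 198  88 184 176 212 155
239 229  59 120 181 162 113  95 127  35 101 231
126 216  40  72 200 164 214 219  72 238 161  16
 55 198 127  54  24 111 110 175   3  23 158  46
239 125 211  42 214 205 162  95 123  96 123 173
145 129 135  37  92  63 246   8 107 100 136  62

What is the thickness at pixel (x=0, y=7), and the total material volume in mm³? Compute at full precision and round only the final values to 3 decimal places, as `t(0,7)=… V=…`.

t(0,7)=2.198 V=700.599

span = t_max - t_min = 3.13 - 0.97 = 2.160
L(0,7) = 145, L_eff = 1 - 145/255 = 0.431373 (inverted)
t(0,7) = 3.13 - 2.160·0.431373 = 2.198
Σt over all 8·12 pixels = 416778/2125 ≈ 196.1308235
V = pitch²·Σt = 1.89²·416778/2125 = 700.599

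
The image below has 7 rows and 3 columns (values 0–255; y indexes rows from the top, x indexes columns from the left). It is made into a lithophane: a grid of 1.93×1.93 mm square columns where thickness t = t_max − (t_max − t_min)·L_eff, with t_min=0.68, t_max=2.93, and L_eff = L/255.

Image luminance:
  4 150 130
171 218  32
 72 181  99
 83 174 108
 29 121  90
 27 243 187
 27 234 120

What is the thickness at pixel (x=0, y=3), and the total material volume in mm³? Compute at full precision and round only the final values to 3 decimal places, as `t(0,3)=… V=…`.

t(0,3)=2.198 V=147.026

span = t_max - t_min = 2.93 - 0.68 = 2.250
L(0,3) = 83, L_eff = 83/255 = 0.325490
t(0,3) = 2.93 - 2.250·0.325490 = 2.198
Σt over all 7·3 pixels = 67101/1700 ≈ 39.4711765
V = pitch²·Σt = 1.93²·67101/1700 = 147.026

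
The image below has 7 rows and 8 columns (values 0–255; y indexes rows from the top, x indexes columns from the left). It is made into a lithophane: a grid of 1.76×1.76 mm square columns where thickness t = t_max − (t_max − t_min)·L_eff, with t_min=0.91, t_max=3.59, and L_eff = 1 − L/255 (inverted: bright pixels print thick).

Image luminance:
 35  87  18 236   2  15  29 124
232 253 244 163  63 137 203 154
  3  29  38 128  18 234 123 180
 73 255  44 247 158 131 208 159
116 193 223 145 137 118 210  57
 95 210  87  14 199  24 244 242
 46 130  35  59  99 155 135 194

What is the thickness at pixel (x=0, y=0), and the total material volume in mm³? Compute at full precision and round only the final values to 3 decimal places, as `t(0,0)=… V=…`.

t(0,0)=1.278 V=391.925

span = t_max - t_min = 3.59 - 0.91 = 2.680
L(0,0) = 35, L_eff = 1 - 35/255 = 0.862745 (inverted)
t(0,0) = 3.59 - 2.680·0.862745 = 1.278
Σt over all 7·8 pixels = 32264/255 ≈ 126.5254902
V = pitch²·Σt = 1.76²·32264/255 = 391.925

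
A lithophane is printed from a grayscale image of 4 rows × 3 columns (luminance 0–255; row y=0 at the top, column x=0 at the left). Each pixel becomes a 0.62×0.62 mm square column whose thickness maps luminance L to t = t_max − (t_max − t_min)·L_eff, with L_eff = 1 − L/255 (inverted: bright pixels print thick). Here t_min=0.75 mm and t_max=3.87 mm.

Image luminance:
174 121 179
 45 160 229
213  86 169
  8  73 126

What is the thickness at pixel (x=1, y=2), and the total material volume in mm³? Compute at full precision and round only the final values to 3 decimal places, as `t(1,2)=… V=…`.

t(1,2)=1.802 V=10.905

span = t_max - t_min = 3.87 - 0.75 = 3.120
L(1,2) = 86, L_eff = 1 - 86/255 = 0.662745 (inverted)
t(1,2) = 3.87 - 3.120·0.662745 = 1.802
Σt over all 4·3 pixels = 60283/2125 ≈ 28.3684706
V = pitch²·Σt = 0.62²·60283/2125 = 10.905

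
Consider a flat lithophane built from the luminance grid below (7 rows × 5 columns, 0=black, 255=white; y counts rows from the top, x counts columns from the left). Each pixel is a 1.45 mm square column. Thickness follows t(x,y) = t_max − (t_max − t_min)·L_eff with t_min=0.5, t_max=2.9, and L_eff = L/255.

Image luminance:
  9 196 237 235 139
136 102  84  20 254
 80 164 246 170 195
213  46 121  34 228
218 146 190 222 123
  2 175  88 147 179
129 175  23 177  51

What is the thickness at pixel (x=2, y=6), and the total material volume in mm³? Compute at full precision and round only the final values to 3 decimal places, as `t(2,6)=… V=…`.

span = t_max - t_min = 2.9 - 0.5 = 2.400
L(2,6) = 23, L_eff = 23/255 = 0.090196
t(2,6) = 2.9 - 2.400·0.090196 = 2.684
Σt over all 7·5 pixels = 46643/850 ≈ 54.8741176
V = pitch²·Σt = 1.45²·46643/850 = 115.373

t(2,6)=2.684 V=115.373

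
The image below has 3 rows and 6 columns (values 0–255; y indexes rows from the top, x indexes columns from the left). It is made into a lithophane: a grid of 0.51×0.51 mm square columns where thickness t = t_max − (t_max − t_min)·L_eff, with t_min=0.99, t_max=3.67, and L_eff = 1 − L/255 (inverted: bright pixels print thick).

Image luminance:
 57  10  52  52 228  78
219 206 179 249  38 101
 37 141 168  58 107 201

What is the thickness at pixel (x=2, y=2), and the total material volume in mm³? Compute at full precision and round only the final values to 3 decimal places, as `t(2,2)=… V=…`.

span = t_max - t_min = 3.67 - 0.99 = 2.680
L(2,2) = 168, L_eff = 1 - 168/255 = 0.341176 (inverted)
t(2,2) = 3.67 - 2.680·0.341176 = 2.756
Σt over all 3·6 pixels = 173153/4250 ≈ 40.7418824
V = pitch²·Σt = 0.51²·173153/4250 = 10.597

t(2,2)=2.756 V=10.597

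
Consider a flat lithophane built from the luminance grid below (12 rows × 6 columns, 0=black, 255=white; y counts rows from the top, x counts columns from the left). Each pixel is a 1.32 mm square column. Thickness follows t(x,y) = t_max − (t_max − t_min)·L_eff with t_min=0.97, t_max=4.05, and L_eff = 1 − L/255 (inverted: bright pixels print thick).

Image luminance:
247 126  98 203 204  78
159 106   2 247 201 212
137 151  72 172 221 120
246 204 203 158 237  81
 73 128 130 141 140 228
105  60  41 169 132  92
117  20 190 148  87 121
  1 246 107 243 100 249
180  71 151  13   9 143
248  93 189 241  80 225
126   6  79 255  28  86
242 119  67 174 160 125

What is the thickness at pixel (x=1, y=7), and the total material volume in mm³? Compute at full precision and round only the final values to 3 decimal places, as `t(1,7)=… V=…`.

span = t_max - t_min = 4.05 - 0.97 = 3.080
L(1,7) = 246, L_eff = 1 - 246/255 = 0.035294 (inverted)
t(1,7) = 4.05 - 3.080·0.035294 = 3.941
Σt over all 12·6 pixels = 1220081/6375 ≈ 191.3852549
V = pitch²·Σt = 1.32²·1220081/6375 = 333.470

t(1,7)=3.941 V=333.470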